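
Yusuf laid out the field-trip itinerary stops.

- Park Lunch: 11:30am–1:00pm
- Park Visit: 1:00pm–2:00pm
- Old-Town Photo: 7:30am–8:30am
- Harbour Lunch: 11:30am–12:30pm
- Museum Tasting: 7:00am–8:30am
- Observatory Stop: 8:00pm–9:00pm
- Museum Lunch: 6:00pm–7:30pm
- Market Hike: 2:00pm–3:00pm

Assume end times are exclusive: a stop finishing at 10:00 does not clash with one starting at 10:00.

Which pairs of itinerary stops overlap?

Sorted by start: Museum Tasting, Old-Town Photo, Park Lunch, Harbour Lunch, Park Visit, Market Hike, Museum Lunch, Observatory Stop.
Old-Town Photo starts before Museum Tasting ends → Museum Tasting and Old-Town Photo overlap.
Park Lunch starts after Museum Tasting ends — done with Museum Tasting.
Park Lunch starts after Old-Town Photo ends — done with Old-Town Photo.
Harbour Lunch starts before Park Lunch ends → Park Lunch and Harbour Lunch overlap.
Park Visit starts exactly when Park Lunch ends (back-to-back, no overlap) — done with Park Lunch.
Park Visit starts after Harbour Lunch ends — done with Harbour Lunch.
Market Hike starts exactly when Park Visit ends (back-to-back, no overlap) — done with Park Visit.
Museum Lunch starts after Market Hike ends — done with Market Hike.
Observatory Stop starts after Museum Lunch ends.

Harbour Lunch & Park Lunch, Museum Tasting & Old-Town Photo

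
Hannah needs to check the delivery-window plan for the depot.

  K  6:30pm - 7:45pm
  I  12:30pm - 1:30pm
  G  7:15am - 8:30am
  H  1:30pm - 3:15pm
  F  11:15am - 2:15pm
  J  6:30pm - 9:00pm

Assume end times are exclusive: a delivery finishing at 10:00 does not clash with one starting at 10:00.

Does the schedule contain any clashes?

Sorted by start: G, F, I, H, J, K.
F starts after G ends; G is clear from here.
I starts before F ends → F and I overlap.
That's a conflict, so the schedule is not conflict-free.

Yes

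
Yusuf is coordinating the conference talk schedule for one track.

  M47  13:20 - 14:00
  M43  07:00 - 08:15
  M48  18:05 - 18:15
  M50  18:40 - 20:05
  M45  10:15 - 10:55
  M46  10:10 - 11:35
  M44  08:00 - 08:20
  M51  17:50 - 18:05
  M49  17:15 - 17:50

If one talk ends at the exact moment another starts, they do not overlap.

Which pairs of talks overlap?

Sorted by start: M43, M44, M46, M45, M47, M49, M51, M48, M50.
M44 starts before M43 ends → M43 and M44 overlap.
M46 starts after M43 ends, so M43 has no further overlaps.
M46 starts after M44 ends, so M44 has no further overlaps.
M45 starts before M46 ends → M46 and M45 overlap.
M47 starts after M46 ends, so M46 has no further overlaps.
M47 starts after M45 ends, so M45 has no further overlaps.
M49 starts after M47 ends, so M47 has no further overlaps.
M51 starts exactly when M49 ends (back-to-back, no overlap), so M49 has no further overlaps.
M48 starts exactly when M51 ends (back-to-back, no overlap), so M51 has no further overlaps.
M50 starts after M48 ends.

M43 & M44, M45 & M46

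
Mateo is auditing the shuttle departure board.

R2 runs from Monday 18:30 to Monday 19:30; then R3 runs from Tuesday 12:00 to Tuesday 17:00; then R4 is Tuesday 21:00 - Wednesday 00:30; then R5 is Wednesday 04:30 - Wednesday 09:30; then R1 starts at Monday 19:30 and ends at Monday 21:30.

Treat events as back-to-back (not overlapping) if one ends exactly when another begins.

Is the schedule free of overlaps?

Sorted by start: R2, R1, R3, R4, R5.
R1 starts exactly when R2 ends (back-to-back, no overlap), so R2 has no further overlaps.
R3 starts after R1 ends, so R1 has no further overlaps.
R4 starts after R3 ends, so R3 has no further overlaps.
R5 starts after R4 ends.
Every pair is clear; the schedule has no overlaps.

Yes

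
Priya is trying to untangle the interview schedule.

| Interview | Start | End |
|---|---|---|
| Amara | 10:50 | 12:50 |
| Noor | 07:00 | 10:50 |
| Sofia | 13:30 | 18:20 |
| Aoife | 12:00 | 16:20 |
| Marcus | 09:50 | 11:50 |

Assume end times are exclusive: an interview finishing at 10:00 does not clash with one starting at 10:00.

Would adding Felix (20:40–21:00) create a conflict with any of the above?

No — it doesn't clash with anything

Noor: ends 10:50 at or before Felix starts 20:40 → clear.
Marcus: ends 11:50 at or before Felix starts 20:40 → clear.
Amara: ends 12:50 at or before Felix starts 20:40 → clear.
Aoife: ends 16:20 at or before Felix starts 20:40 → clear.
Sofia: ends 18:20 at or before Felix starts 20:40 → clear.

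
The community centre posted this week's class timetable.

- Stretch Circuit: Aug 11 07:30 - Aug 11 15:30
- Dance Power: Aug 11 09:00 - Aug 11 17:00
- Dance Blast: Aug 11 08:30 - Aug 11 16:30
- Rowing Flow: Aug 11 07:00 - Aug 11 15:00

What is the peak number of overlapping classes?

Sort all start/end points and keep a running count:
Aug 11 07:00 start Rowing Flow → 1
Aug 11 07:30 start Stretch Circuit → 2
Aug 11 08:30 start Dance Blast → 3
Aug 11 09:00 start Dance Power → 4
Aug 11 15:00 end Rowing Flow → 3
Aug 11 15:30 end Stretch Circuit → 2
Aug 11 16:30 end Dance Blast → 1
Aug 11 17:00 end Dance Power → 0
Peak is 4, at Aug 11 09:00 (Dance Blast, Dance Power, Rowing Flow, Stretch Circuit).

4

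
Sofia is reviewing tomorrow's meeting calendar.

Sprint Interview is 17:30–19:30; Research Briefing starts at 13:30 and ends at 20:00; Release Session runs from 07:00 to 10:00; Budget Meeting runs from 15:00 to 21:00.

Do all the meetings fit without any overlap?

No

Sorted by start: Release Session, Research Briefing, Budget Meeting, Sprint Interview.
Research Briefing starts after Release Session ends, so nothing later overlaps Release Session either.
Budget Meeting starts before Research Briefing ends → Research Briefing and Budget Meeting overlap.
That's a conflict, so the schedule is not conflict-free.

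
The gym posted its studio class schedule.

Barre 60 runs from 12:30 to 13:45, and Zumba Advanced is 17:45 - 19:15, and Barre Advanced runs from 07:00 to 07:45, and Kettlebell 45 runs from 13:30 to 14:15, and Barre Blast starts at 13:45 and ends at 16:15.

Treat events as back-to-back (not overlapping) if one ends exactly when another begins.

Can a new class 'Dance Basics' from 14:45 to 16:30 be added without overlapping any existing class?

Barre Advanced: ends 07:45 at or before Dance Basics starts 14:45 → clear.
Barre 60: ends 13:45 at or before Dance Basics starts 14:45 → clear.
Kettlebell 45: ends 14:15 at or before Dance Basics starts 14:45 → clear.
Barre Blast: starts 13:45 before Dance Basics ends 16:30, and ends 16:15 after Dance Basics starts 14:45 → overlap.
Zumba Advanced: starts 17:45 at or after Dance Basics ends 16:30 → clear.
Dance Basics overlaps Barre Blast.

No — it overlaps Barre Blast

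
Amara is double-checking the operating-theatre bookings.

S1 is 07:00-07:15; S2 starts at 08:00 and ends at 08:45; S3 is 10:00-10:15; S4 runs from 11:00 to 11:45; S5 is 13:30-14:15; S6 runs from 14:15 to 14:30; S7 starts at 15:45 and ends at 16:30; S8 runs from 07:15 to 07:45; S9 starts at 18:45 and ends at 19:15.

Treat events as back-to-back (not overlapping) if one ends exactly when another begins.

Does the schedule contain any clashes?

Sorted by start: S1, S8, S2, S3, S4, S5, S6, S7, S9.
S8 starts exactly when S1 ends (back-to-back, no overlap), so S1 has no further overlaps.
S2 starts after S8 ends, so S8 has no further overlaps.
S3 starts after S2 ends, so S2 has no further overlaps.
S4 starts after S3 ends, so S3 has no further overlaps.
S5 starts after S4 ends, so S4 has no further overlaps.
S6 starts exactly when S5 ends (back-to-back, no overlap), so S5 has no further overlaps.
S7 starts after S6 ends, so S6 has no further overlaps.
S9 starts after S7 ends.
Every pair is clear; the schedule has no overlaps.

No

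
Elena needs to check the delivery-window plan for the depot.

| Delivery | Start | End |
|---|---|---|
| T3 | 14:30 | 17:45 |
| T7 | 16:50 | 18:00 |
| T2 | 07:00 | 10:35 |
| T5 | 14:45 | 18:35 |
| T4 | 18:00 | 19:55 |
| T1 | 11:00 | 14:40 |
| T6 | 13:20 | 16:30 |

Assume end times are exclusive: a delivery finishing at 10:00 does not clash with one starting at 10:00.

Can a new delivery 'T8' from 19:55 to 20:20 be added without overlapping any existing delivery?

Yes — the slot is free

T2: ends 10:35 at or before T8 starts 19:55 → clear.
T1: ends 14:40 at or before T8 starts 19:55 → clear.
T6: ends 16:30 at or before T8 starts 19:55 → clear.
T3: ends 17:45 at or before T8 starts 19:55 → clear.
T5: ends 18:35 at or before T8 starts 19:55 → clear.
T7: ends 18:00 at or before T8 starts 19:55 → clear.
T4: ends 19:55 at or before T8 starts 19:55 → clear.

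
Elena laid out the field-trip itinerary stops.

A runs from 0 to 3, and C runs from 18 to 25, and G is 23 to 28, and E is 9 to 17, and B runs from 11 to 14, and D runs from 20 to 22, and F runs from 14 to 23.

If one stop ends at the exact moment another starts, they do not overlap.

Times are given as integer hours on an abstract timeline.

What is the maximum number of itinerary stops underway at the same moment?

3

Walk through starts and ends in time order (an end at T is processed before a start at T):
0 start A → 1
3 end A → 0
9 start E → 1
11 start B → 2
14 end B → 1
14 start F → 2
17 end E → 1
18 start C → 2
20 start D → 3
22 end D → 2
23 end F → 1
23 start G → 2
25 end C → 1
28 end G → 0
Peak is 3, at 20 (C, D, F).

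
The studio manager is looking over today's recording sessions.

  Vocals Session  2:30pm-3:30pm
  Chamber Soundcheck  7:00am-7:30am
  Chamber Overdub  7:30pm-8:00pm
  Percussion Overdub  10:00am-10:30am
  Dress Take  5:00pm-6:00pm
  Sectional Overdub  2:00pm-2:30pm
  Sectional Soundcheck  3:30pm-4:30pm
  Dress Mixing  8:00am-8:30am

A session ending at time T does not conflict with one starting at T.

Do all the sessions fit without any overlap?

Check each pair: they overlap iff neither finishes before the other starts.
Sorted by start: Chamber Soundcheck, Dress Mixing, Percussion Overdub, Sectional Overdub, Vocals Session, Sectional Soundcheck, Dress Take, Chamber Overdub.
Dress Mixing starts after Chamber Soundcheck ends, so Chamber Soundcheck has no further overlaps.
Percussion Overdub starts after Dress Mixing ends, so Dress Mixing has no further overlaps.
Sectional Overdub starts after Percussion Overdub ends, so Percussion Overdub has no further overlaps.
Vocals Session starts exactly when Sectional Overdub ends (back-to-back, no overlap), so Sectional Overdub has no further overlaps.
Sectional Soundcheck starts exactly when Vocals Session ends (back-to-back, no overlap), so Vocals Session has no further overlaps.
Dress Take starts after Sectional Soundcheck ends, so Sectional Soundcheck has no further overlaps.
Chamber Overdub starts after Dress Take ends.
Every pair is clear; the schedule has no overlaps.

Yes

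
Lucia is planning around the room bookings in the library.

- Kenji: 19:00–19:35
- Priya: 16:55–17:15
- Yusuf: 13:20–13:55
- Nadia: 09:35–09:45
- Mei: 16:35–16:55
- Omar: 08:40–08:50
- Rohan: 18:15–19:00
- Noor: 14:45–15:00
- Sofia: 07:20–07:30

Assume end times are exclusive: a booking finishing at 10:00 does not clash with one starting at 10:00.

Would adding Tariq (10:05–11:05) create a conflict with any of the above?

No — it doesn't clash with anything

Sofia: ends 07:30 at or before Tariq starts 10:05 → clear.
Omar: ends 08:50 at or before Tariq starts 10:05 → clear.
Nadia: ends 09:45 at or before Tariq starts 10:05 → clear.
Yusuf: starts 13:20 at or after Tariq ends 11:05 → clear.
Noor: starts 14:45 at or after Tariq ends 11:05 → clear.
Mei: starts 16:35 at or after Tariq ends 11:05 → clear.
Priya: starts 16:55 at or after Tariq ends 11:05 → clear.
Rohan: starts 18:15 at or after Tariq ends 11:05 → clear.
Kenji: starts 19:00 at or after Tariq ends 11:05 → clear.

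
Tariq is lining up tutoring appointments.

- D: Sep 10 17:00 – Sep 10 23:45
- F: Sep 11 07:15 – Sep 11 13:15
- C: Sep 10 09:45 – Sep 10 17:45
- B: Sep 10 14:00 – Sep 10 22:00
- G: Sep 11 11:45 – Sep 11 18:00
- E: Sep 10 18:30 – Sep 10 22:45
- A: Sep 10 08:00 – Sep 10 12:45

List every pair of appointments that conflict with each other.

A & C, B & C, B & D, B & E, C & D, D & E, F & G

Sorted by start: A, C, B, D, E, F, G.
C starts before A ends → A and C overlap.
B starts after A ends — done with A.
B starts before C ends → C and B overlap.
D starts before C ends → C and D overlap.
E starts after C ends — done with C.
D starts before B ends → B and D overlap.
E starts before B ends → B and E overlap.
F starts after B ends — done with B.
E starts before D ends → D and E overlap.
F starts after D ends — done with D.
F starts after E ends — done with E.
G starts before F ends → F and G overlap.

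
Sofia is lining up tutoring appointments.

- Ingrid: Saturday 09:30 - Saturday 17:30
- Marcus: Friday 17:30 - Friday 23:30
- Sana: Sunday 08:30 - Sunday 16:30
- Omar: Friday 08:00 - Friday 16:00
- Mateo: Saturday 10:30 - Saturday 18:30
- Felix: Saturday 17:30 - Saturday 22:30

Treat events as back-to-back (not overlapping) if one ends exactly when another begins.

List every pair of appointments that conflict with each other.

Sorted by start: Omar, Marcus, Ingrid, Mateo, Felix, Sana.
Marcus starts after Omar ends, so nothing later overlaps Omar either.
Ingrid starts after Marcus ends, so nothing later overlaps Marcus either.
Mateo starts before Ingrid ends → Ingrid and Mateo overlap.
Felix starts exactly when Ingrid ends (back-to-back, no overlap), so nothing later overlaps Ingrid either.
Felix starts before Mateo ends → Mateo and Felix overlap.
Sana starts after Mateo ends.
Sana starts after Felix ends.

Felix & Mateo, Ingrid & Mateo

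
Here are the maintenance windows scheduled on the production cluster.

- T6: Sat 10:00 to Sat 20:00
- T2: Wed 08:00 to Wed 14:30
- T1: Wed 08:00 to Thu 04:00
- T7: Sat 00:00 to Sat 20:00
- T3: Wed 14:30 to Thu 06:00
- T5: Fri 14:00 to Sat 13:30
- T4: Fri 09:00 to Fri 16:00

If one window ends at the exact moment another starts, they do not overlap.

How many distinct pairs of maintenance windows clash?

Sorted by start: T1, T2, T3, T4, T5, T7, T6.
T2 starts before T1 ends → T1 and T2 overlap.
T3 starts before T1 ends → T1 and T3 overlap.
T4 starts after T1 ends; T1 is clear from here.
T3 starts exactly when T2 ends (back-to-back, no overlap); T2 is clear from here.
T4 starts after T3 ends; T3 is clear from here.
T5 starts before T4 ends → T4 and T5 overlap.
T7 starts after T4 ends; T4 is clear from here.
T7 starts before T5 ends → T5 and T7 overlap.
T6 starts before T5 ends → T5 and T6 overlap.
T6 starts before T7 ends → T7 and T6 overlap.
Overlapping pairs: T1 & T2, T1 & T3, T4 & T5, T5 & T6, T5 & T7, T6 & T7 — 6 in total.

6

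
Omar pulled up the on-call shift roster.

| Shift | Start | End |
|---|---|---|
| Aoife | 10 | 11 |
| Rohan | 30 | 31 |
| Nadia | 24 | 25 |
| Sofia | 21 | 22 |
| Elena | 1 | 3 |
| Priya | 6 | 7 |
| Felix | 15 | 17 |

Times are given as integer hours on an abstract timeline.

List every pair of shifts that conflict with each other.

no conflicts

Sorted by start: Elena, Priya, Aoife, Felix, Sofia, Nadia, Rohan.
Priya starts after Elena ends; Elena is clear from here.
Aoife starts after Priya ends; Priya is clear from here.
Felix starts after Aoife ends; Aoife is clear from here.
Sofia starts after Felix ends; Felix is clear from here.
Nadia starts after Sofia ends; Sofia is clear from here.
Rohan starts after Nadia ends.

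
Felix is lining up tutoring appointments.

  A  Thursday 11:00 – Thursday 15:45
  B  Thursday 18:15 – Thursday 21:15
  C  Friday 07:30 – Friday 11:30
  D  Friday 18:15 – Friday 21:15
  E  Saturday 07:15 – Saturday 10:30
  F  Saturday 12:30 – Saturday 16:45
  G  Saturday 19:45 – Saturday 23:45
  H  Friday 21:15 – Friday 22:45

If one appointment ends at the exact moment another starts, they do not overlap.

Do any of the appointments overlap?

Sorted by start: A, B, C, D, H, E, F, G.
B starts after A ends — done with A.
C starts after B ends — done with B.
D starts after C ends — done with C.
H starts exactly when D ends (back-to-back, no overlap) — done with D.
E starts after H ends — done with H.
F starts after E ends — done with E.
G starts after F ends.
Every pair is clear; the schedule has no overlaps.

No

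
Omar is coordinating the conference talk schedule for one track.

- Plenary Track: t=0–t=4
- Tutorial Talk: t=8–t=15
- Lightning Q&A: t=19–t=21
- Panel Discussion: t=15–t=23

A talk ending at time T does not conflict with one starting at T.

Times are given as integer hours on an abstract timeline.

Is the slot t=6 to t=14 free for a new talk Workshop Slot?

Plenary Track: ends t=4 at or before Workshop Slot starts t=6 → clear.
Tutorial Talk: starts t=8 before Workshop Slot ends t=14, and ends t=15 after Workshop Slot starts t=6 → overlap.
Panel Discussion: starts t=15 at or after Workshop Slot ends t=14 → clear.
Lightning Q&A: starts t=19 at or after Workshop Slot ends t=14 → clear.
Workshop Slot overlaps Tutorial Talk.

No — it overlaps Tutorial Talk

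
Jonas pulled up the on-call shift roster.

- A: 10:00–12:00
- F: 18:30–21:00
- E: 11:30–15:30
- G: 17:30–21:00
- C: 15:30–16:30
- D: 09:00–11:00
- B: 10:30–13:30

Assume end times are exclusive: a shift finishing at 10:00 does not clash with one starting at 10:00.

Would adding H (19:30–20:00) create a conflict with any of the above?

Yes — it overlaps F, G

D: ends 11:00 at or before H starts 19:30 → clear.
A: ends 12:00 at or before H starts 19:30 → clear.
B: ends 13:30 at or before H starts 19:30 → clear.
E: ends 15:30 at or before H starts 19:30 → clear.
C: ends 16:30 at or before H starts 19:30 → clear.
G: starts 17:30 before H ends 20:00, and ends 21:00 after H starts 19:30 → overlap.
F: starts 18:30 before H ends 20:00, and ends 21:00 after H starts 19:30 → overlap.
H overlaps F, G.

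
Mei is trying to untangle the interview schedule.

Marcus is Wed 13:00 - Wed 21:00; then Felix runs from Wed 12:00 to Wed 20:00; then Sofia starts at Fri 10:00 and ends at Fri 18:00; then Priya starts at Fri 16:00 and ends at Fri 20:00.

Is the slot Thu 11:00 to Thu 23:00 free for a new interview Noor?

Felix: ends Wed 20:00 at or before Noor starts Thu 11:00 → clear.
Marcus: ends Wed 21:00 at or before Noor starts Thu 11:00 → clear.
Sofia: starts Fri 10:00 at or after Noor ends Thu 23:00 → clear.
Priya: starts Fri 16:00 at or after Noor ends Thu 23:00 → clear.

Yes — the slot is free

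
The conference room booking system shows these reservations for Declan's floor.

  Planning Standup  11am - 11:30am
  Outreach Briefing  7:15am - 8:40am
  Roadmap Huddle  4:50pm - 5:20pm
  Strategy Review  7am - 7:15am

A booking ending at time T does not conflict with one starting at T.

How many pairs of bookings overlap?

0

Sorted by start: Strategy Review, Outreach Briefing, Planning Standup, Roadmap Huddle.
Outreach Briefing starts exactly when Strategy Review ends (back-to-back, no overlap) — done with Strategy Review.
Planning Standup starts after Outreach Briefing ends — done with Outreach Briefing.
Roadmap Huddle starts after Planning Standup ends.
No pair overlaps.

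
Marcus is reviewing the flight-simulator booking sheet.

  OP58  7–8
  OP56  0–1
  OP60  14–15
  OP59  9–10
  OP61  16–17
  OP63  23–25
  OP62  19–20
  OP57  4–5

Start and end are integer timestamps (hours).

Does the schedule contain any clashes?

No

Sorted by start: OP56, OP57, OP58, OP59, OP60, OP61, OP62, OP63.
OP57 starts after OP56 ends, so nothing later overlaps OP56 either.
OP58 starts after OP57 ends, so nothing later overlaps OP57 either.
OP59 starts after OP58 ends, so nothing later overlaps OP58 either.
OP60 starts after OP59 ends, so nothing later overlaps OP59 either.
OP61 starts after OP60 ends, so nothing later overlaps OP60 either.
OP62 starts after OP61 ends, so nothing later overlaps OP61 either.
OP63 starts after OP62 ends.
Every pair is clear; the schedule has no overlaps.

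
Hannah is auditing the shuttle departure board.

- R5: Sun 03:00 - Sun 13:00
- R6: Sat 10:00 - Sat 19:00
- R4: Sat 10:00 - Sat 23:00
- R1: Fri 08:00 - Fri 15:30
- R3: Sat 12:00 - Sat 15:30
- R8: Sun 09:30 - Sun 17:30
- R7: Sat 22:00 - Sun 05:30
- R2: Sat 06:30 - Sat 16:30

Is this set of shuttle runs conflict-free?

Sorted by start: R1, R2, R4, R6, R3, R7, R5, R8.
R2 starts after R1 ends — done with R1.
R4 starts before R2 ends → R2 and R4 overlap.
That's a conflict, so the schedule is not conflict-free.

No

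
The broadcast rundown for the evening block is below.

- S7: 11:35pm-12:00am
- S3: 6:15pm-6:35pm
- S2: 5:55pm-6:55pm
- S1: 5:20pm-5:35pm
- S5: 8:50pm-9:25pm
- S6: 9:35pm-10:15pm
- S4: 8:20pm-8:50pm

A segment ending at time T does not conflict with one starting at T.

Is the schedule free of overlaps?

No

Sorted by start: S1, S2, S3, S4, S5, S6, S7.
S2 starts after S1 ends; S1 is clear from here.
S3 starts before S2 ends → S2 and S3 overlap.
That's a conflict, so the schedule is not conflict-free.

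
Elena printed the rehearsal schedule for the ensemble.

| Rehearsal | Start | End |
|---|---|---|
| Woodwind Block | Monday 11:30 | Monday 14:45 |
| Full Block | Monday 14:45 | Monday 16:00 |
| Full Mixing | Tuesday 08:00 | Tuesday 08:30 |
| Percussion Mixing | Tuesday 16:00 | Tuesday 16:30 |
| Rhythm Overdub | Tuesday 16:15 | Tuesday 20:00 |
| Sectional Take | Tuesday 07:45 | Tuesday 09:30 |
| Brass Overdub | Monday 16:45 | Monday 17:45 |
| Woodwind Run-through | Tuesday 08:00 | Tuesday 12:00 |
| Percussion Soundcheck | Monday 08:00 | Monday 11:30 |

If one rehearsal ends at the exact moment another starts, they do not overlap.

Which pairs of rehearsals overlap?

Full Mixing & Sectional Take, Full Mixing & Woodwind Run-through, Percussion Mixing & Rhythm Overdub, Sectional Take & Woodwind Run-through

Sorted by start: Percussion Soundcheck, Woodwind Block, Full Block, Brass Overdub, Sectional Take, Full Mixing, Woodwind Run-through, Percussion Mixing, Rhythm Overdub.
Woodwind Block starts exactly when Percussion Soundcheck ends (back-to-back, no overlap); Percussion Soundcheck is clear from here.
Full Block starts exactly when Woodwind Block ends (back-to-back, no overlap); Woodwind Block is clear from here.
Brass Overdub starts after Full Block ends; Full Block is clear from here.
Sectional Take starts after Brass Overdub ends; Brass Overdub is clear from here.
Full Mixing starts before Sectional Take ends → Sectional Take and Full Mixing overlap.
Woodwind Run-through starts before Sectional Take ends → Sectional Take and Woodwind Run-through overlap.
Percussion Mixing starts after Sectional Take ends; Sectional Take is clear from here.
Woodwind Run-through starts before Full Mixing ends → Full Mixing and Woodwind Run-through overlap.
Percussion Mixing starts after Full Mixing ends; Full Mixing is clear from here.
Percussion Mixing starts after Woodwind Run-through ends; Woodwind Run-through is clear from here.
Rhythm Overdub starts before Percussion Mixing ends → Percussion Mixing and Rhythm Overdub overlap.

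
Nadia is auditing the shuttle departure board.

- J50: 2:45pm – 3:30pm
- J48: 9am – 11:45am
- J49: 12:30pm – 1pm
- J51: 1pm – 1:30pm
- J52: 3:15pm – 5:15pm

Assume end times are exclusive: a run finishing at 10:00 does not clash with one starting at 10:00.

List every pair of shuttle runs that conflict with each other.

Sorted by start: J48, J49, J51, J50, J52.
J49 starts after J48 ends; J48 is clear from here.
J51 starts exactly when J49 ends (back-to-back, no overlap); J49 is clear from here.
J50 starts after J51 ends; J51 is clear from here.
J52 starts before J50 ends → J50 and J52 overlap.

J50 & J52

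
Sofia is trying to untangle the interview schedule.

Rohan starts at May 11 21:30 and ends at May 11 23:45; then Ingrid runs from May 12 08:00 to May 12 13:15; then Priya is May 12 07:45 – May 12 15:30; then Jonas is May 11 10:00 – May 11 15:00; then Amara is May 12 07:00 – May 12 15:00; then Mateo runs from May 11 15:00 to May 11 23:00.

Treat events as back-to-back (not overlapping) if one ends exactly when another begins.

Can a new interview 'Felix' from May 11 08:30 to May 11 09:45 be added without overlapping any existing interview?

Jonas: starts May 11 10:00 at or after Felix ends May 11 09:45 → clear.
Mateo: starts May 11 15:00 at or after Felix ends May 11 09:45 → clear.
Rohan: starts May 11 21:30 at or after Felix ends May 11 09:45 → clear.
Amara: starts May 12 07:00 at or after Felix ends May 11 09:45 → clear.
Priya: starts May 12 07:45 at or after Felix ends May 11 09:45 → clear.
Ingrid: starts May 12 08:00 at or after Felix ends May 11 09:45 → clear.

Yes — the slot is free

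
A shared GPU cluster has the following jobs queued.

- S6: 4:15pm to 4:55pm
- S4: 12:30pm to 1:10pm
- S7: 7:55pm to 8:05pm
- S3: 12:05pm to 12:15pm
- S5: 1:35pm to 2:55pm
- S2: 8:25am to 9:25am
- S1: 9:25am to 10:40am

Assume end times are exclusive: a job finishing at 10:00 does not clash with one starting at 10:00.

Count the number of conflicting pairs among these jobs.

Sorted by start: S2, S1, S3, S4, S5, S6, S7.
S1 starts exactly when S2 ends (back-to-back, no overlap); S2 is clear from here.
S3 starts after S1 ends; S1 is clear from here.
S4 starts after S3 ends; S3 is clear from here.
S5 starts after S4 ends; S4 is clear from here.
S6 starts after S5 ends; S5 is clear from here.
S7 starts after S6 ends.
No pair overlaps.

0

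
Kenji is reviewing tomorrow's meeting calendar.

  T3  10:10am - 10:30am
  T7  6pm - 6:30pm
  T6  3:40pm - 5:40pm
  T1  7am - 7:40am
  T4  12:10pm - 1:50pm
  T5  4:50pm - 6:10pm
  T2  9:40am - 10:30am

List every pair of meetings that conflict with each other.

Sorted by start: T1, T2, T3, T4, T6, T5, T7.
T2 starts after T1 ends, so nothing later overlaps T1 either.
T3 starts before T2 ends → T2 and T3 overlap.
T4 starts after T2 ends, so nothing later overlaps T2 either.
T4 starts after T3 ends, so nothing later overlaps T3 either.
T6 starts after T4 ends, so nothing later overlaps T4 either.
T5 starts before T6 ends → T6 and T5 overlap.
T7 starts after T6 ends.
T7 starts before T5 ends → T5 and T7 overlap.

T2 & T3, T5 & T6, T5 & T7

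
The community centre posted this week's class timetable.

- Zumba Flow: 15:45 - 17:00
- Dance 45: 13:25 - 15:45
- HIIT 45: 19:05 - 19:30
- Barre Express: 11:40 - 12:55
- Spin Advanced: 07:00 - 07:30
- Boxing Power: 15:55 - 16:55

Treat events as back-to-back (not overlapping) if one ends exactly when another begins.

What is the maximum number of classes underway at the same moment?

Sort all start/end points and keep a running count:
07:00 start Spin Advanced → 1
07:30 end Spin Advanced → 0
11:40 start Barre Express → 1
12:55 end Barre Express → 0
13:25 start Dance 45 → 1
15:45 end Dance 45 → 0
15:45 start Zumba Flow → 1
15:55 start Boxing Power → 2
16:55 end Boxing Power → 1
17:00 end Zumba Flow → 0
19:05 start HIIT 45 → 1
19:30 end HIIT 45 → 0
Peak is 2, at 15:55 (Boxing Power, Zumba Flow).

2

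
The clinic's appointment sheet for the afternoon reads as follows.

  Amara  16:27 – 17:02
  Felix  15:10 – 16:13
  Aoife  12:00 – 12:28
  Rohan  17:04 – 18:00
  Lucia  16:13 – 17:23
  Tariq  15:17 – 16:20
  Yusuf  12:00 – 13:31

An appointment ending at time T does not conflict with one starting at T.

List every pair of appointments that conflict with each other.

Sorted by start: Yusuf, Aoife, Felix, Tariq, Lucia, Amara, Rohan.
Aoife starts before Yusuf ends → Yusuf and Aoife overlap.
Felix starts after Yusuf ends, so nothing later overlaps Yusuf either.
Felix starts after Aoife ends, so nothing later overlaps Aoife either.
Tariq starts before Felix ends → Felix and Tariq overlap.
Lucia starts exactly when Felix ends (back-to-back, no overlap), so nothing later overlaps Felix either.
Lucia starts before Tariq ends → Tariq and Lucia overlap.
Amara starts after Tariq ends, so nothing later overlaps Tariq either.
Amara starts before Lucia ends → Lucia and Amara overlap.
Rohan starts before Lucia ends → Lucia and Rohan overlap.
Rohan starts after Amara ends.

Amara & Lucia, Aoife & Yusuf, Felix & Tariq, Lucia & Rohan, Lucia & Tariq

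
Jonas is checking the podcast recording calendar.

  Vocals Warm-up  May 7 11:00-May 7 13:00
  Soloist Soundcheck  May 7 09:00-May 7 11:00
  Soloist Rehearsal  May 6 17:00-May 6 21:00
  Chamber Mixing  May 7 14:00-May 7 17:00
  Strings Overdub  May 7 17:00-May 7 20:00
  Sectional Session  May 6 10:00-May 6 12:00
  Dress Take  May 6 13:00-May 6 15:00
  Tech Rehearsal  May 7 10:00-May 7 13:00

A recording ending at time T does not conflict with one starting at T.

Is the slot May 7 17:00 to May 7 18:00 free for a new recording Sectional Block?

No — it overlaps Strings Overdub

Sectional Session: ends May 6 12:00 at or before Sectional Block starts May 7 17:00 → clear.
Dress Take: ends May 6 15:00 at or before Sectional Block starts May 7 17:00 → clear.
Soloist Rehearsal: ends May 6 21:00 at or before Sectional Block starts May 7 17:00 → clear.
Soloist Soundcheck: ends May 7 11:00 at or before Sectional Block starts May 7 17:00 → clear.
Tech Rehearsal: ends May 7 13:00 at or before Sectional Block starts May 7 17:00 → clear.
Vocals Warm-up: ends May 7 13:00 at or before Sectional Block starts May 7 17:00 → clear.
Chamber Mixing: ends May 7 17:00 at or before Sectional Block starts May 7 17:00 → clear.
Strings Overdub: starts May 7 17:00 before Sectional Block ends May 7 18:00, and ends May 7 20:00 after Sectional Block starts May 7 17:00 → overlap.
Sectional Block overlaps Strings Overdub.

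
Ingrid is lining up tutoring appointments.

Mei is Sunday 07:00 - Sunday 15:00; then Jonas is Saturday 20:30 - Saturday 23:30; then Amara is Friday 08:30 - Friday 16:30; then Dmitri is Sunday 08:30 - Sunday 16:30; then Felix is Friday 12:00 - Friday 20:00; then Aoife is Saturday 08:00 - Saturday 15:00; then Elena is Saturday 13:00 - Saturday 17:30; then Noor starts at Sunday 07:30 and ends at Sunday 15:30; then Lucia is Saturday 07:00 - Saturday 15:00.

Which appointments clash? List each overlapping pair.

Two intervals overlap when each starts before the other ends.
Sorted by start: Amara, Felix, Lucia, Aoife, Elena, Jonas, Mei, Noor, Dmitri.
Felix starts before Amara ends → Amara and Felix overlap.
Lucia starts after Amara ends, so nothing later overlaps Amara either.
Lucia starts after Felix ends, so nothing later overlaps Felix either.
Aoife starts before Lucia ends → Lucia and Aoife overlap.
Elena starts before Lucia ends → Lucia and Elena overlap.
Jonas starts after Lucia ends, so nothing later overlaps Lucia either.
Elena starts before Aoife ends → Aoife and Elena overlap.
Jonas starts after Aoife ends, so nothing later overlaps Aoife either.
Jonas starts after Elena ends, so nothing later overlaps Elena either.
Mei starts after Jonas ends, so nothing later overlaps Jonas either.
Noor starts before Mei ends → Mei and Noor overlap.
Dmitri starts before Mei ends → Mei and Dmitri overlap.
Dmitri starts before Noor ends → Noor and Dmitri overlap.

Amara & Felix, Aoife & Elena, Aoife & Lucia, Dmitri & Mei, Dmitri & Noor, Elena & Lucia, Mei & Noor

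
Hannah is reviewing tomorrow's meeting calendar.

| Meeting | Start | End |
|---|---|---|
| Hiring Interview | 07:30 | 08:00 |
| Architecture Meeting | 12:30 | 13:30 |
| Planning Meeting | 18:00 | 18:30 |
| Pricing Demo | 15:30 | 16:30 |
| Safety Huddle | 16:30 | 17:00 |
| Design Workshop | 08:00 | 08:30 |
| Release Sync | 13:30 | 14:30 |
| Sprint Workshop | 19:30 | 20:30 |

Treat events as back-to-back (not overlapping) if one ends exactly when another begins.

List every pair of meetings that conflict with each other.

Sorted by start: Hiring Interview, Design Workshop, Architecture Meeting, Release Sync, Pricing Demo, Safety Huddle, Planning Meeting, Sprint Workshop.
Design Workshop starts exactly when Hiring Interview ends (back-to-back, no overlap); Hiring Interview is clear from here.
Architecture Meeting starts after Design Workshop ends; Design Workshop is clear from here.
Release Sync starts exactly when Architecture Meeting ends (back-to-back, no overlap); Architecture Meeting is clear from here.
Pricing Demo starts after Release Sync ends; Release Sync is clear from here.
Safety Huddle starts exactly when Pricing Demo ends (back-to-back, no overlap); Pricing Demo is clear from here.
Planning Meeting starts after Safety Huddle ends; Safety Huddle is clear from here.
Sprint Workshop starts after Planning Meeting ends.

none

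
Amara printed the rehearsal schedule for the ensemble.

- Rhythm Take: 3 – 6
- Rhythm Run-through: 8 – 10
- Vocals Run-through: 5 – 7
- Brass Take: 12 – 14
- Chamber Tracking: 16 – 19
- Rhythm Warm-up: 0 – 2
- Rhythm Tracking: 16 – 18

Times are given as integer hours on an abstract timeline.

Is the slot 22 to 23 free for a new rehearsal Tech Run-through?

Yes — the slot is free

Rhythm Warm-up: ends 2 at or before Tech Run-through starts 22 → clear.
Rhythm Take: ends 6 at or before Tech Run-through starts 22 → clear.
Vocals Run-through: ends 7 at or before Tech Run-through starts 22 → clear.
Rhythm Run-through: ends 10 at or before Tech Run-through starts 22 → clear.
Brass Take: ends 14 at or before Tech Run-through starts 22 → clear.
Rhythm Tracking: ends 18 at or before Tech Run-through starts 22 → clear.
Chamber Tracking: ends 19 at or before Tech Run-through starts 22 → clear.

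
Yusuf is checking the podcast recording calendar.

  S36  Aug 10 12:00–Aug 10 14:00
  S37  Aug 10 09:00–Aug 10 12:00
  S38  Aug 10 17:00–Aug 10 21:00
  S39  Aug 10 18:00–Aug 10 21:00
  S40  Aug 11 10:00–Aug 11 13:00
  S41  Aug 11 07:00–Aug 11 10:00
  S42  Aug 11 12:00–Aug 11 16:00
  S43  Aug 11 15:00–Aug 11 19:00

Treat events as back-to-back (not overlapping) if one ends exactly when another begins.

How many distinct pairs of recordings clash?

Sorted by start: S37, S36, S38, S39, S41, S40, S42, S43.
S36 starts exactly when S37 ends (back-to-back, no overlap), so S37 has no further overlaps.
S38 starts after S36 ends, so S36 has no further overlaps.
S39 starts before S38 ends → S38 and S39 overlap.
S41 starts after S38 ends, so S38 has no further overlaps.
S41 starts after S39 ends, so S39 has no further overlaps.
S40 starts exactly when S41 ends (back-to-back, no overlap), so S41 has no further overlaps.
S42 starts before S40 ends → S40 and S42 overlap.
S43 starts after S40 ends.
S43 starts before S42 ends → S42 and S43 overlap.
Overlapping pairs: S38 & S39, S40 & S42, S42 & S43 — 3 in total.

3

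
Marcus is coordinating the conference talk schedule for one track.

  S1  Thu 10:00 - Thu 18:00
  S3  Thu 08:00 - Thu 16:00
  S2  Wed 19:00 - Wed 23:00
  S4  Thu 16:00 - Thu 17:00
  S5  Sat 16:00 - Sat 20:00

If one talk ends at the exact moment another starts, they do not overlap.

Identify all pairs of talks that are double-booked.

Two intervals overlap when each starts before the other ends.
Sorted by start: S2, S3, S1, S4, S5.
S3 starts after S2 ends; S2 is clear from here.
S1 starts before S3 ends → S3 and S1 overlap.
S4 starts exactly when S3 ends (back-to-back, no overlap); S3 is clear from here.
S4 starts before S1 ends → S1 and S4 overlap.
S5 starts after S1 ends.
S5 starts after S4 ends.

S1 & S3, S1 & S4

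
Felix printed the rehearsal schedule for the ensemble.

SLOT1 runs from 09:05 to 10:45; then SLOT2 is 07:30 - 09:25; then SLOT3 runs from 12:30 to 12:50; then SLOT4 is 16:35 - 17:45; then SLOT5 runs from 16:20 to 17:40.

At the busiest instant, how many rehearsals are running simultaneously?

2

Walk through starts and ends in time order (an end at T is processed before a start at T):
07:30 start SLOT2 → 1
09:05 start SLOT1 → 2
09:25 end SLOT2 → 1
10:45 end SLOT1 → 0
12:30 start SLOT3 → 1
12:50 end SLOT3 → 0
16:20 start SLOT5 → 1
16:35 start SLOT4 → 2
17:40 end SLOT5 → 1
17:45 end SLOT4 → 0
Peak is 2, at 09:05 (SLOT1, SLOT2).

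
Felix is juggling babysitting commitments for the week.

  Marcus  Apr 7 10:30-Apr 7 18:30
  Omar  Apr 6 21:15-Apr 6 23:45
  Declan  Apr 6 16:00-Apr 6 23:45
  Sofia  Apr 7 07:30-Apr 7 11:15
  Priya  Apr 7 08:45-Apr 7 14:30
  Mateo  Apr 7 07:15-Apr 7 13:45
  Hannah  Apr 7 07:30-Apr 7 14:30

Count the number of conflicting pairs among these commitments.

11

Sorted by start: Declan, Omar, Mateo, Sofia, Hannah, Priya, Marcus.
Omar starts before Declan ends → Declan and Omar overlap.
Mateo starts after Declan ends — done with Declan.
Mateo starts after Omar ends — done with Omar.
Sofia starts before Mateo ends → Mateo and Sofia overlap.
Hannah starts before Mateo ends → Mateo and Hannah overlap.
Priya starts before Mateo ends → Mateo and Priya overlap.
Marcus starts before Mateo ends → Mateo and Marcus overlap.
Hannah starts before Sofia ends → Sofia and Hannah overlap.
Priya starts before Sofia ends → Sofia and Priya overlap.
Marcus starts before Sofia ends → Sofia and Marcus overlap.
Priya starts before Hannah ends → Hannah and Priya overlap.
Marcus starts before Hannah ends → Hannah and Marcus overlap.
Marcus starts before Priya ends → Priya and Marcus overlap.
Overlapping pairs: Declan & Omar, Hannah & Marcus, Hannah & Mateo, Hannah & Priya, Hannah & Sofia, Marcus & Mateo, Marcus & Priya, Marcus & Sofia, Mateo & Priya, Mateo & Sofia, Priya & Sofia — 11 in total.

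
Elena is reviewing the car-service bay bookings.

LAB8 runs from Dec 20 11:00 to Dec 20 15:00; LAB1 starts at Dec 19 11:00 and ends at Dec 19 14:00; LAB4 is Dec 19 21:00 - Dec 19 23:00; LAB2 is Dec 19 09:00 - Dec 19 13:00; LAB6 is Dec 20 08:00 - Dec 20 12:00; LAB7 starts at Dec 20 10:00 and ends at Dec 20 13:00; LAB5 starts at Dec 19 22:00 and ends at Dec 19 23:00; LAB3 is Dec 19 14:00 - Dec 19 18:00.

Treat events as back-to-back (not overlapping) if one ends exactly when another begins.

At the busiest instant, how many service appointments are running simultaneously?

Sweep the timeline, counting +1 at each start and −1 at each end (ends before starts at a tie):
Dec 19 09:00 start LAB2 → 1
Dec 19 11:00 start LAB1 → 2
Dec 19 13:00 end LAB2 → 1
Dec 19 14:00 end LAB1 → 0
Dec 19 14:00 start LAB3 → 1
Dec 19 18:00 end LAB3 → 0
Dec 19 21:00 start LAB4 → 1
Dec 19 22:00 start LAB5 → 2
Dec 19 23:00 end LAB4 → 1
Dec 19 23:00 end LAB5 → 0
Dec 20 08:00 start LAB6 → 1
Dec 20 10:00 start LAB7 → 2
Dec 20 11:00 start LAB8 → 3
Dec 20 12:00 end LAB6 → 2
Dec 20 13:00 end LAB7 → 1
Dec 20 15:00 end LAB8 → 0
Peak is 3, at Dec 20 11:00 (LAB6, LAB7, LAB8).

3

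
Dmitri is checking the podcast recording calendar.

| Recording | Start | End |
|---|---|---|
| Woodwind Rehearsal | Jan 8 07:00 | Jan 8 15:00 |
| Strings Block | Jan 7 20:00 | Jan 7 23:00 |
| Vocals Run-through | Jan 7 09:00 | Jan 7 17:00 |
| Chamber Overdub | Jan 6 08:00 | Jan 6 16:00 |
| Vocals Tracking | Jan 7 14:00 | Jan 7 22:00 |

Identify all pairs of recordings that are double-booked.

Strings Block & Vocals Tracking, Vocals Run-through & Vocals Tracking

Sorted by start: Chamber Overdub, Vocals Run-through, Vocals Tracking, Strings Block, Woodwind Rehearsal.
Vocals Run-through starts after Chamber Overdub ends, so Chamber Overdub has no further overlaps.
Vocals Tracking starts before Vocals Run-through ends → Vocals Run-through and Vocals Tracking overlap.
Strings Block starts after Vocals Run-through ends, so Vocals Run-through has no further overlaps.
Strings Block starts before Vocals Tracking ends → Vocals Tracking and Strings Block overlap.
Woodwind Rehearsal starts after Vocals Tracking ends.
Woodwind Rehearsal starts after Strings Block ends.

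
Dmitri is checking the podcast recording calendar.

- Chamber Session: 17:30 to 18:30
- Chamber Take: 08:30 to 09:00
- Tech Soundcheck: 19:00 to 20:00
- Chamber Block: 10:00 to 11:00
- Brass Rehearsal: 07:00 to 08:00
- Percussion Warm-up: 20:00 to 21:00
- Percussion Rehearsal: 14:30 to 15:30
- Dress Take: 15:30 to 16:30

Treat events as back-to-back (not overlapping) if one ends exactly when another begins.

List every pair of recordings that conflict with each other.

no conflicts

Sorted by start: Brass Rehearsal, Chamber Take, Chamber Block, Percussion Rehearsal, Dress Take, Chamber Session, Tech Soundcheck, Percussion Warm-up.
Chamber Take starts after Brass Rehearsal ends, so Brass Rehearsal has no further overlaps.
Chamber Block starts after Chamber Take ends, so Chamber Take has no further overlaps.
Percussion Rehearsal starts after Chamber Block ends, so Chamber Block has no further overlaps.
Dress Take starts exactly when Percussion Rehearsal ends (back-to-back, no overlap), so Percussion Rehearsal has no further overlaps.
Chamber Session starts after Dress Take ends, so Dress Take has no further overlaps.
Tech Soundcheck starts after Chamber Session ends, so Chamber Session has no further overlaps.
Percussion Warm-up starts exactly when Tech Soundcheck ends (back-to-back, no overlap).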